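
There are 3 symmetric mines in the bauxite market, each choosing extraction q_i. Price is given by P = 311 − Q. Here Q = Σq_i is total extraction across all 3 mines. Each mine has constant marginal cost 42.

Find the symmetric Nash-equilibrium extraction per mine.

67.25

A representative mine's profit is π_i = q_i(311 − Q) − 42q_i, with Q = q_i + Σ_{j≠i} q_j.
First-order condition: 269 − 2q_i − Σ_{j≠i} q_j = 0.
Imposing symmetry (q_j = q for all j) turns Σ_{j≠i} q_j into 2q, so 269 = 4q and q = 67.25.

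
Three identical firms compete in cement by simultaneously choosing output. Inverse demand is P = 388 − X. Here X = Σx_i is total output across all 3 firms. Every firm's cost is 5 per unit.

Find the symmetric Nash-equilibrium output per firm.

A representative firm's profit is π_i = x_i(388 − X) − 5x_i, with X = x_i + Σ_{j≠i} x_j.
First-order condition: 383 − 2x_i − Σ_{j≠i} x_j = 0.
In a symmetric equilibrium every firm chooses the same x, so Σ_{j≠i} x_j = 2x. The condition becomes 383 − 4x = 0, giving x = 383/4 = 95.75.

95.75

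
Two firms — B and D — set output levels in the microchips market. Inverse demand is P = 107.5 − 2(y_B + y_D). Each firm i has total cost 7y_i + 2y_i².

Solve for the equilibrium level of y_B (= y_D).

Firm B's profit: π = y_B(107.5 − 2(y_B + y_D)) − 7y_B − 2y_B².
∂π/∂y_B = 100.5 − 8y_B − 2y_D = 0, so y_B = 12.5625 − 0.25y_D.
The game is symmetric, so in equilibrium y_D = y_B: the reaction function gives 1.25y_B = 12.5625, hence y_B = 10.05.

10.05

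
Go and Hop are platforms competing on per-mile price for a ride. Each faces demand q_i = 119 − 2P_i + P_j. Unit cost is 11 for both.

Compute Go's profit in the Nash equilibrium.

Go's profit: π = (P_{Go} − 11)(119 − 2P_{Go} + P_{Hop}).
∂π/∂P_{Go} = 141 − 4P_{Go} + P_{Hop} = 0 ⇒ P_{Go} = 35.25 + 0.25P_{Hop}.
By symmetry P_{Hop} = P_{Go}; substituting into the reaction function, 0.75P_{Go} = 35.25 and P_{Go} = 47.
q_{Go} = 119 − 2·47 + 47 = 72.
Profit = (47 − 11)·72 = 2592.

2592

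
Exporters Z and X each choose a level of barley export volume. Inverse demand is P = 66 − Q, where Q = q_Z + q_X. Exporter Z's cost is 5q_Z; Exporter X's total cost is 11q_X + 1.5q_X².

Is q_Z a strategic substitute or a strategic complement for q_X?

strategic substitutes

Exporter Z's profit: π = q_Z(66 − (q_Z + q_X)) − 5q_Z.
∂π/∂q_Z = 61 − 2q_Z − q_X = 0, so q_Z = 30.5 − 0.5q_X.
The best-response slope dq_Z/dq_X = −0.5 < 0: the reaction function is downward-sloping, so the choices are strategic substitutes.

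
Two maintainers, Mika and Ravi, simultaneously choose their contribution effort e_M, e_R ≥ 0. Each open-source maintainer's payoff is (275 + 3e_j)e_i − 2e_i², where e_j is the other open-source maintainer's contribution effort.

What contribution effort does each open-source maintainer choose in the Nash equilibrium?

275

Mika's payoff is (275 + 3e_R)e_M − 2e_M².
∂π/∂e_M = 275 + 3e_R − 4e_M = 0, so e_M = 68.75 + 0.75e_R.
The game is symmetric, so in equilibrium e_R = e_M: the reaction function gives 0.25e_M = 68.75, hence e_M = 275.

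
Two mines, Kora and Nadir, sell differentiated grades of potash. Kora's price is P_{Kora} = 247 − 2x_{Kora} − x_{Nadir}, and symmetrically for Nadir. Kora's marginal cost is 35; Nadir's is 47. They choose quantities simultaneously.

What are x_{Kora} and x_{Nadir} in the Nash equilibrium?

43.2, 39.2

Mine Kora's profit: π = x_{Kora}(247 − 2x_{Kora} − x_{Nadir}) − 35x_{Kora}.
∂π/∂x_{Kora} = 212 − 4x_{Kora} − x_{Nadir} = 0 ⇒ x_{Kora} = 53 − 0.25x_{Nadir}.
Similarly x_{Nadir} = 50 − 0.25x_{Kora}.
Plugging x_{Nadir} into Kora's best response: x_{Kora} = 53 − 0.25(50 − 0.25x_{Kora}) ⇒ 0.9375x_{Kora} = 40.5, so x_{Kora} = 43.2.
Then x_{Nadir} = 50 − 0.25·43.2 = 39.2.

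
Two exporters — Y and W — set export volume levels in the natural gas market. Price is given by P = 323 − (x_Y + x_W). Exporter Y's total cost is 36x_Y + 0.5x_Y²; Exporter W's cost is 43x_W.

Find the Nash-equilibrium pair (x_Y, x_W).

Exporter Y's profit: π = x_Y(323 − (x_Y + x_W)) − 36x_Y − 0.5x_Y².
∂π/∂x_Y = 287 − 3x_Y − x_W = 0, so x_Y = 287/3 − (1/3)x_W.
For W: ∂π/∂x_W = 280 − 2x_W − x_Y = 0 ⇒ x_W = 140 − 0.5x_Y.
Solving the two reaction functions simultaneously: (1 − (−1/3)(−0.5))x_Y = 287/3 − (1/3)·140, so (5/6)x_Y = 49 and x_Y = 58.8.
Then x_W = 140 − 0.5·58.8 = 110.6.

58.8, 110.6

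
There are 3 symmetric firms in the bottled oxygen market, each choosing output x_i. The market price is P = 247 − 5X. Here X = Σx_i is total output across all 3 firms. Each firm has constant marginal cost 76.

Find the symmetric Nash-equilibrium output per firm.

A representative firm's profit is π_i = x_i(247 − 5X) − 76x_i, with X = x_i + Σ_{j≠i} x_j.
First-order condition: 171 − 10x_i − 5Σ_{j≠i} x_j = 0.
Imposing symmetry (x_j = x for all j) turns Σ_{j≠i} x_j into 2x, so 171 = 20x and x = 8.55.

8.55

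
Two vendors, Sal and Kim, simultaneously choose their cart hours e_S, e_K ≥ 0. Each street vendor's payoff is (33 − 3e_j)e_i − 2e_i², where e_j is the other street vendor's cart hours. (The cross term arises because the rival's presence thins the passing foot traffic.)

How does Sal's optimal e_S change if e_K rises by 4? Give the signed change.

Sal's payoff is (33 − 3e_K)e_S − 2e_S².
∂π/∂e_S = 33 − 3e_K − 4e_S = 0, so e_S = 8.25 − 0.75e_K.
The reaction-function slope is −0.75, so a 4-unit rise in e_K moves e_S by −0.75 × 4 = −3. Sal's best response falls — the actions are strategic substitutes.

-3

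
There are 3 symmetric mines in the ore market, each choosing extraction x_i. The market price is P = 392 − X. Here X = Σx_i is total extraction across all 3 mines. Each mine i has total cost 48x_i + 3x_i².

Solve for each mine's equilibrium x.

34.4

A representative mine's profit is π_i = x_i(392 − X) − 48x_i − 3x_i², with X = x_i + Σ_{j≠i} x_j.
First-order condition: 344 − 8x_i − Σ_{j≠i} x_j = 0.
In a symmetric equilibrium every mine chooses the same x, so Σ_{j≠i} x_j = 2x. The condition becomes 344 − 10x = 0, giving x = 344/10 = 34.4.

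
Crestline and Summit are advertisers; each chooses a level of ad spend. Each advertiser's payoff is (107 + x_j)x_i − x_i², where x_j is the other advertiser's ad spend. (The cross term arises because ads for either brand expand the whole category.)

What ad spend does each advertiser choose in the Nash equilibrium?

Crestline's payoff is (107 + x_S)x_C − x_C².
∂π/∂x_C = 107 + x_S − 2x_C = 0, so x_C = 53.5 + 0.5x_S.
Setting x_C = x_S in the reaction function: x_C = 53.5 + 0.5x_C, so x_C = 53.5 / 0.5 = 107.

107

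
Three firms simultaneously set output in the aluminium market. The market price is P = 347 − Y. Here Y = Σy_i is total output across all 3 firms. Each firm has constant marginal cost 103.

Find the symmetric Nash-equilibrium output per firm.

A representative firm's profit is π_i = y_i(347 − Y) − 103y_i, with Y = y_i + Σ_{j≠i} y_j.
First-order condition: 244 − 2y_i − Σ_{j≠i} y_j = 0.
In a symmetric equilibrium every firm chooses the same y, so Σ_{j≠i} y_j = 2y. The condition becomes 244 − 4y = 0, giving y = 244/4 = 61.

61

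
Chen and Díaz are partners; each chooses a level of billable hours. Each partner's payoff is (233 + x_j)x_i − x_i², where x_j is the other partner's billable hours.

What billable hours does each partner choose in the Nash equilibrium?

Chen's payoff is (233 + x_D)x_C − x_C².
∂π/∂x_C = 233 + x_D − 2x_C = 0, so x_C = 116.5 + 0.5x_D.
By symmetry x_D = x_C; substituting into the reaction function, 0.5x_C = 116.5 and x_C = 233.

233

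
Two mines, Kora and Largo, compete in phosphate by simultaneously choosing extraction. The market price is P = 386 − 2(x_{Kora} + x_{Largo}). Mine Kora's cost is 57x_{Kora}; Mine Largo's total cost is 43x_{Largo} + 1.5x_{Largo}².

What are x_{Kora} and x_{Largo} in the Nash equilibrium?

Mine Kora's profit: π = x_{Kora}(386 − 2(x_{Kora} + x_{Largo})) − 57x_{Kora}.
∂π/∂x_{Kora} = 329 − 4x_{Kora} − 2x_{Largo} = 0, so x_{Kora} = 82.25 − 0.5x_{Largo}.
For Largo: ∂π/∂x_{Largo} = 343 − 7x_{Largo} − 2x_{Kora} = 0 ⇒ x_{Largo} = 49 − (2/7)x_{Kora}.
Plugging x_{Largo} into Kora's best response: x_{Kora} = 82.25 − 0.5(49 − (2/7)x_{Kora}) ⇒ (6/7)x_{Kora} = 57.75, so x_{Kora} = 67.375.
Then x_{Largo} = 49 − (2/7)·67.375 = 29.75.

67.375, 29.75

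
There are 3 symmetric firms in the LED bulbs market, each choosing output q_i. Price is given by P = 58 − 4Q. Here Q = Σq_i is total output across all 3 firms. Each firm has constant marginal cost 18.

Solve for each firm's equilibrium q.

A representative firm's profit is π_i = q_i(58 − 4Q) − 18q_i, with Q = q_i + Σ_{j≠i} q_j.
First-order condition: 40 − 8q_i − 4Σ_{j≠i} q_j = 0.
With identical firms, set every q_j = q: then 40 − 8q − 8q = 0, i.e. q = 40/16 = 2.5.

2.5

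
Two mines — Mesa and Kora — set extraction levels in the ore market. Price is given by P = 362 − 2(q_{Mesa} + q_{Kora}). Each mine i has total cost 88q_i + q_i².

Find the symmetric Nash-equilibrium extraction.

Mine Mesa's profit: π = q_{Mesa}(362 − 2(q_{Mesa} + q_{Kora})) − 88q_{Mesa} − q_{Mesa}².
∂π/∂q_{Mesa} = 274 − 6q_{Mesa} − 2q_{Kora} = 0, so q_{Mesa} = 137/3 − (1/3)q_{Kora}.
The game is symmetric, so in equilibrium q_{Kora} = q_{Mesa}: the reaction function gives (4/3)q_{Mesa} = 137/3, hence q_{Mesa} = 34.25.

34.25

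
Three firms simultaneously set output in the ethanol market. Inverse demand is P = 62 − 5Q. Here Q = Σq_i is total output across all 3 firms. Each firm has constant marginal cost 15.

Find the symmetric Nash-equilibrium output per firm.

2.35

A representative firm's profit is π_i = q_i(62 − 5Q) − 15q_i, with Q = q_i + Σ_{j≠i} q_j.
First-order condition: 47 − 10q_i − 5Σ_{j≠i} q_j = 0.
Imposing symmetry (q_j = q for all j) turns Σ_{j≠i} q_j into 2q, so 47 = 20q and q = 2.35.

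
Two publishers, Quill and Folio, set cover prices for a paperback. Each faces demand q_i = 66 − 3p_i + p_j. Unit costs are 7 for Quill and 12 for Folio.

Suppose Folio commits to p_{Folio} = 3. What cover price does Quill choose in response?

Quill's profit: π = (p_{Quill} − 7)(66 − 3p_{Quill} + p_{Folio}).
∂π/∂p_{Quill} = 87 − 6p_{Quill} + p_{Folio} = 0 ⇒ p_{Quill} = 14.5 + (1/6)p_{Folio}.
At p_{Folio} = 3: p_{Quill} = 14.5 + (1/6)·3 = 15.

15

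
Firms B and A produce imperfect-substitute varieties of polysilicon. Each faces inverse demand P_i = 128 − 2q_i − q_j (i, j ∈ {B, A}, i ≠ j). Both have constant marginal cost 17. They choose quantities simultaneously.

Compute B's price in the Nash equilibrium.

61.4

Firm B's profit: π = q_B(128 − 2q_B − q_A) − 17q_B.
∂π/∂q_B = 111 − 4q_B − q_A = 0 ⇒ q_B = 27.75 − 0.25q_A.
The game is symmetric, so in equilibrium q_A = q_B: the reaction function gives 1.25q_B = 27.75, hence q_B = 22.2.
P_B = 128 − 2·22.2 − 22.2 = 61.4.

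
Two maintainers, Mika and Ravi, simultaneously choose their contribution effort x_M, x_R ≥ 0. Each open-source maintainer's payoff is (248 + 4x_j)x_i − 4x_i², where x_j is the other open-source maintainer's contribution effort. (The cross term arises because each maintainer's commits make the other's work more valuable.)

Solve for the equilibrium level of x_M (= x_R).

Mika's payoff is (248 + 4x_R)x_M − 4x_M².
∂π/∂x_M = 248 + 4x_R − 8x_M = 0, so x_M = 31 + 0.5x_R.
By symmetry x_R = x_M; substituting into the reaction function, 0.5x_M = 31 and x_M = 62.

62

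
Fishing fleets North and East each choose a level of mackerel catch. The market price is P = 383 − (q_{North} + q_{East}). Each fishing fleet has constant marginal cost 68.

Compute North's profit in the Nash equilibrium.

11025

Fishing fleet North's profit: π = q_{North}(383 − (q_{North} + q_{East})) − 68q_{North}.
∂π/∂q_{North} = 315 − 2q_{North} − q_{East} = 0, so q_{North} = 157.5 − 0.5q_{East}.
Setting q_{North} = q_{East} in the reaction function: q_{North} = 157.5 − 0.5q_{North}, so q_{North} = 157.5 / 1.5 = 105.
Price P = 383 − 210 = 173.
North's profit: (173 − 68)·105 = 11025.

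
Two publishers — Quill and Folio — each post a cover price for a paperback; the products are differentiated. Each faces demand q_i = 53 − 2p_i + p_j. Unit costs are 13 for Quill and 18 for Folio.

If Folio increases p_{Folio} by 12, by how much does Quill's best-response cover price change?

Quill's profit: π = (p_{Quill} − 13)(53 − 2p_{Quill} + p_{Folio}).
∂π/∂p_{Quill} = 79 − 4p_{Quill} + p_{Folio} = 0 ⇒ p_{Quill} = 19.75 + 0.25p_{Folio}.
The reaction-function slope is 0.25, so a 12-unit rise in p_{Folio} moves p_{Quill} by 0.25 × 12 = 3. Quill's best response rises — the actions are strategic complements.

3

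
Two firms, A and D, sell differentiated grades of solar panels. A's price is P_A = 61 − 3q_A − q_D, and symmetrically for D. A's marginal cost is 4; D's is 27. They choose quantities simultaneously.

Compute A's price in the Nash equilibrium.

Firm A's profit: π = q_A(61 − 3q_A − q_D) − 4q_A.
∂π/∂q_A = 57 − 6q_A − q_D = 0 ⇒ q_A = 9.5 − (1/6)q_D.
Similarly q_D = 17/3 − (1/6)q_A.
Plugging q_D into A's best response: q_A = 9.5 − (1/6)(17/3 − (1/6)q_A) ⇒ (35/36)q_A = 77/9, so q_A = 8.8.
Then q_D = 17/3 − (1/6)·8.8 = 4.2.
P_A = 61 − 3·8.8 − 4.2 = 30.4.

30.4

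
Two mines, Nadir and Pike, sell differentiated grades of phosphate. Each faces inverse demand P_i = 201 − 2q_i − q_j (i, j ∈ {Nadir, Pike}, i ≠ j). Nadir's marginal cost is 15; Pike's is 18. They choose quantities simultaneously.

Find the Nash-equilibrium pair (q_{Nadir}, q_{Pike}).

37.4, 36.4

Mine Nadir's profit: π = q_{Nadir}(201 − 2q_{Nadir} − q_{Pike}) − 15q_{Nadir}.
∂π/∂q_{Nadir} = 186 − 4q_{Nadir} − q_{Pike} = 0 ⇒ q_{Nadir} = 46.5 − 0.25q_{Pike}.
Similarly q_{Pike} = 45.75 − 0.25q_{Nadir}.
Plugging q_{Pike} into Nadir's best response: q_{Nadir} = 46.5 − 0.25(45.75 − 0.25q_{Nadir}) ⇒ 0.9375q_{Nadir} = 35.0625, so q_{Nadir} = 37.4.
Then q_{Pike} = 45.75 − 0.25·37.4 = 36.4.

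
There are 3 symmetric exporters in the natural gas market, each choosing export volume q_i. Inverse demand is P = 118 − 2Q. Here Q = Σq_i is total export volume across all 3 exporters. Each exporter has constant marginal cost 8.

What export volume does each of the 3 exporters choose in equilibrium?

A representative exporter's profit is π_i = q_i(118 − 2Q) − 8q_i, with Q = q_i + Σ_{j≠i} q_j.
First-order condition: 110 − 4q_i − 2Σ_{j≠i} q_j = 0.
In a symmetric equilibrium every exporter chooses the same q, so Σ_{j≠i} q_j = 2q. The condition becomes 110 − 8q = 0, giving q = 110/8 = 13.75.

13.75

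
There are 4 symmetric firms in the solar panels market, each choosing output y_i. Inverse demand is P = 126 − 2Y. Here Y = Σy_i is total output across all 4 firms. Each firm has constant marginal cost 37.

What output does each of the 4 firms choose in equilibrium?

8.9

A representative firm's profit is π_i = y_i(126 − 2Y) − 37y_i, with Y = y_i + Σ_{j≠i} y_j.
First-order condition: 89 − 4y_i − 2Σ_{j≠i} y_j = 0.
Imposing symmetry (y_j = y for all j) turns Σ_{j≠i} y_j into 3y, so 89 = 10y and y = 8.9.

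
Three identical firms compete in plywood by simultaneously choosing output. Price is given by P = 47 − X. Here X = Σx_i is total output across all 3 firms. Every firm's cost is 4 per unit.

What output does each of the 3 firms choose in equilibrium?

10.75

A representative firm's profit is π_i = x_i(47 − X) − 4x_i, with X = x_i + Σ_{j≠i} x_j.
First-order condition: 43 − 2x_i − Σ_{j≠i} x_j = 0.
With identical firms, set every x_j = x: then 43 − 2x − 2x = 0, i.e. x = 43/4 = 10.75.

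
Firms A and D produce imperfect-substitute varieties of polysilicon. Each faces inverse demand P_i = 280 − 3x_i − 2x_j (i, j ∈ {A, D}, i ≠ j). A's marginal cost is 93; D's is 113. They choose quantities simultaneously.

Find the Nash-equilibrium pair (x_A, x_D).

Firm A's profit: π = x_A(280 − 3x_A − 2x_D) − 93x_A.
∂π/∂x_A = 187 − 6x_A − 2x_D = 0 ⇒ x_A = 187/6 − (1/3)x_D.
Similarly x_D = 167/6 − (1/3)x_A.
Plugging x_D into A's best response: x_A = 187/6 − (1/3)(167/6 − (1/3)x_A) ⇒ (8/9)x_A = 197/9, so x_A = 24.625.
Then x_D = 167/6 − (1/3)·24.625 = 19.625.

24.625, 19.625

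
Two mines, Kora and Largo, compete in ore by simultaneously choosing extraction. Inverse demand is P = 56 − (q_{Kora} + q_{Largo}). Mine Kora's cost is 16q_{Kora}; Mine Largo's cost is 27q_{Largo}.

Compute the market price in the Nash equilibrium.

33

Mine Kora's profit: π = q_{Kora}(56 − (q_{Kora} + q_{Largo})) − 16q_{Kora}.
∂π/∂q_{Kora} = 40 − 2q_{Kora} − q_{Largo} = 0, so q_{Kora} = 20 − 0.5q_{Largo}.
By the same steps for Largo: q_{Largo} = 14.5 − 0.5q_{Kora}.
Solving the two reaction functions simultaneously: (1 − (−0.5)(−0.5))q_{Kora} = 20 − 0.5·14.5, so 0.75q_{Kora} = 12.75 and q_{Kora} = 17.
Then q_{Largo} = 14.5 − 0.5·17 = 6.
Equilibrium price: P = 56 − 23 = 33.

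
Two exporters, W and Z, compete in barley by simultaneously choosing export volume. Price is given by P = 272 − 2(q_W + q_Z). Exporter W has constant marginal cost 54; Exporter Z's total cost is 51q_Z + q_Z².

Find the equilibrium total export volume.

Exporter W's profit: π = q_W(272 − 2(q_W + q_Z)) − 54q_W.
∂π/∂q_W = 218 − 4q_W − 2q_Z = 0, so q_W = 54.5 − 0.5q_Z.
For Z: ∂π/∂q_Z = 221 − 6q_Z − 2q_W = 0 ⇒ q_Z = 221/6 − (1/3)q_W.
Plugging q_Z into W's best response: q_W = 54.5 − 0.5(221/6 − (1/3)q_W) ⇒ (5/6)q_W = 433/12, so q_W = 43.3.
Then q_Z = 221/6 − (1/3)·43.3 = 22.4.
Total export volume: 43.3 + 22.4 = 65.7.

65.7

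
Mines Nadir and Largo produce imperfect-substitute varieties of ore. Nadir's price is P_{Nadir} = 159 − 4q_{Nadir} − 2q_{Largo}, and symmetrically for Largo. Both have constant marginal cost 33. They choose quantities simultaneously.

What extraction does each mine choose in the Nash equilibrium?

12.6

Mine Nadir's profit: π = q_{Nadir}(159 − 4q_{Nadir} − 2q_{Largo}) − 33q_{Nadir}.
∂π/∂q_{Nadir} = 126 − 8q_{Nadir} − 2q_{Largo} = 0 ⇒ q_{Nadir} = 15.75 − 0.25q_{Largo}.
The game is symmetric, so in equilibrium q_{Largo} = q_{Nadir}: the reaction function gives 1.25q_{Nadir} = 15.75, hence q_{Nadir} = 12.6.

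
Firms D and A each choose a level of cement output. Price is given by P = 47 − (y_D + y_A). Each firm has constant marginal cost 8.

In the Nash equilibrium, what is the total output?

26

Firm D's profit: π = y_D(47 − (y_D + y_A)) − 8y_D.
∂π/∂y_D = 39 − 2y_D − y_A = 0, so y_D = 19.5 − 0.5y_A.
By symmetry y_A = y_D; substituting into the reaction function, 1.5y_D = 19.5 and y_D = 13.
Total output: 13 + 13 = 26.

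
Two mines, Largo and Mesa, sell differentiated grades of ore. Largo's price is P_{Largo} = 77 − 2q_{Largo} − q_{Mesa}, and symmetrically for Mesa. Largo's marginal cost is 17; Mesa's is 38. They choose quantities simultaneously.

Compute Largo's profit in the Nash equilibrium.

Mine Largo's profit: π = q_{Largo}(77 − 2q_{Largo} − q_{Mesa}) − 17q_{Largo}.
∂π/∂q_{Largo} = 60 − 4q_{Largo} − q_{Mesa} = 0 ⇒ q_{Largo} = 15 − 0.25q_{Mesa}.
Similarly q_{Mesa} = 9.75 − 0.25q_{Largo}.
Substituting the second reaction function into the first: q_{Largo} = 15 − 0.25(9.75 − 0.25q_{Largo}), which gives 0.9375q_{Largo} = 12.5625 ⇒ q_{Largo} = 13.4.
Then q_{Mesa} = 9.75 − 0.25·13.4 = 6.4.
P_{Largo} = 77 − 2·13.4 − 6.4 = 43.8.
Profit = (43.8 − 17)·13.4 = 359.12.

359.12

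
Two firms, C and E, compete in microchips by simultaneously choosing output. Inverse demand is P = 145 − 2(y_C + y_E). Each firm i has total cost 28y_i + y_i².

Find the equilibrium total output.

Firm C's profit: π = y_C(145 − 2(y_C + y_E)) − 28y_C − y_C².
∂π/∂y_C = 117 − 6y_C − 2y_E = 0, so y_C = 19.5 − (1/3)y_E.
The game is symmetric, so in equilibrium y_E = y_C: the reaction function gives (4/3)y_C = 19.5, hence y_C = 14.625.
Total output: 14.625 + 14.625 = 29.25.

29.25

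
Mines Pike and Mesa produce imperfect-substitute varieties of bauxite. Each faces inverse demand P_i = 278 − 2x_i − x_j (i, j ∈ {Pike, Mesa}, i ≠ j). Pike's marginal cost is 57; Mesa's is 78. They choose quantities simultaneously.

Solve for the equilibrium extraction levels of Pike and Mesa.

45.6, 38.6

Mine Pike's profit: π = x_{Pike}(278 − 2x_{Pike} − x_{Mesa}) − 57x_{Pike}.
∂π/∂x_{Pike} = 221 − 4x_{Pike} − x_{Mesa} = 0 ⇒ x_{Pike} = 55.25 − 0.25x_{Mesa}.
Similarly x_{Mesa} = 50 − 0.25x_{Pike}.
Substituting the second reaction function into the first: x_{Pike} = 55.25 − 0.25(50 − 0.25x_{Pike}), which gives 0.9375x_{Pike} = 42.75 ⇒ x_{Pike} = 45.6.
Then x_{Mesa} = 50 − 0.25·45.6 = 38.6.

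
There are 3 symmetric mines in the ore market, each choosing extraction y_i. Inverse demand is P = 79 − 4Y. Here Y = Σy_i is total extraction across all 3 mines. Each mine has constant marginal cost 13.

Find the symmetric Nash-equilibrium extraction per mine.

4.125

A representative mine's profit is π_i = y_i(79 − 4Y) − 13y_i, with Y = y_i + Σ_{j≠i} y_j.
First-order condition: 66 − 8y_i − 4Σ_{j≠i} y_j = 0.
In a symmetric equilibrium every mine chooses the same y, so Σ_{j≠i} y_j = 2y. The condition becomes 66 − 16y = 0, giving y = 66/16 = 4.125.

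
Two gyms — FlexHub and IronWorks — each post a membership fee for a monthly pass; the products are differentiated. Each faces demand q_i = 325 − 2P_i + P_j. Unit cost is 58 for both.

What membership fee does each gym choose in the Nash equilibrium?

147

FlexHub's profit: π = (P_{FlexHub} − 58)(325 − 2P_{FlexHub} + P_{IronWorks}).
∂π/∂P_{FlexHub} = 441 − 4P_{FlexHub} + P_{IronWorks} = 0 ⇒ P_{FlexHub} = 110.25 + 0.25P_{IronWorks}.
By symmetry P_{IronWorks} = P_{FlexHub}; substituting into the reaction function, 0.75P_{FlexHub} = 110.25 and P_{FlexHub} = 147.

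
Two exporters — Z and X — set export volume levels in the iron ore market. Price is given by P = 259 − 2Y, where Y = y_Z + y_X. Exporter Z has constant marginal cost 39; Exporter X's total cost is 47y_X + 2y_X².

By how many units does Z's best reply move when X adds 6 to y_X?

Exporter Z's profit: π = y_Z(259 − 2(y_Z + y_X)) − 39y_Z.
∂π/∂y_Z = 220 − 4y_Z − 2y_X = 0, so y_Z = 55 − 0.5y_X.
The reaction-function slope is −0.5, so a 6-unit rise in y_X moves y_Z by −0.5 × 6 = −3. Z's best response falls — the actions are strategic substitutes.

-3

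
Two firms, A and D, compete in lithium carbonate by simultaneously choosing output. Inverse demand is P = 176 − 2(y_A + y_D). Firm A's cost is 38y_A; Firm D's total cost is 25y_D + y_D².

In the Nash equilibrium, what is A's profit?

Firm A's profit: π = y_A(176 − 2(y_A + y_D)) − 38y_A.
∂π/∂y_A = 138 − 4y_A − 2y_D = 0, so y_A = 34.5 − 0.5y_D.
For D: ∂π/∂y_D = 151 − 6y_D − 2y_A = 0 ⇒ y_D = 151/6 − (1/3)y_A.
Plugging y_D into A's best response: y_A = 34.5 − 0.5(151/6 − (1/3)y_A) ⇒ (5/6)y_A = 263/12, so y_A = 26.3.
Then y_D = 151/6 − (1/3)·26.3 = 16.4.
Price P = 176 − 2·42.7 = 90.6.
A's profit: (90.6 − 38)·26.3 = 1383.38.

1383.38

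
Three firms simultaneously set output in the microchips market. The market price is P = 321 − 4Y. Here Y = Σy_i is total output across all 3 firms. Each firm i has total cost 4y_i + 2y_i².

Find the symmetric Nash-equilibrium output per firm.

A representative firm's profit is π_i = y_i(321 − 4Y) − 4y_i − 2y_i², with Y = y_i + Σ_{j≠i} y_j.
First-order condition: 317 − 12y_i − 4Σ_{j≠i} y_j = 0.
With identical firms, set every y_j = y: then 317 − 12y − 8y = 0, i.e. y = 317/20 = 15.85.

15.85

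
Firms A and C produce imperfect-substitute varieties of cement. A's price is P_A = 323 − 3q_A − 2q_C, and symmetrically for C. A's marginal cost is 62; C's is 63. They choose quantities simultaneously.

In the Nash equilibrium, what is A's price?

Firm A's profit: π = q_A(323 − 3q_A − 2q_C) − 62q_A.
∂π/∂q_A = 261 − 6q_A − 2q_C = 0 ⇒ q_A = 43.5 − (1/3)q_C.
Similarly q_C = 130/3 − (1/3)q_A.
Solving the two reaction functions simultaneously: (1 − (−1/3)(−1/3))q_A = 43.5 − (1/3)·(130/3), so (8/9)q_A = 523/18 and q_A = 32.6875.
Then q_C = 130/3 − (1/3)·32.6875 = 32.4375.
P_A = 323 − 3·32.6875 − 2·32.4375 = 160.0625.

160.0625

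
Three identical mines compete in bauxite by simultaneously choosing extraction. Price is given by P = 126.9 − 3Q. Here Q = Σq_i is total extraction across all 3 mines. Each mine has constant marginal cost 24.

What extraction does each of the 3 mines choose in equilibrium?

8.575

A representative mine's profit is π_i = q_i(126.9 − 3Q) − 24q_i, with Q = q_i + Σ_{j≠i} q_j.
First-order condition: 102.9 − 6q_i − 3Σ_{j≠i} q_j = 0.
Imposing symmetry (q_j = q for all j) turns Σ_{j≠i} q_j into 2q, so 102.9 = 12q and q = 8.575.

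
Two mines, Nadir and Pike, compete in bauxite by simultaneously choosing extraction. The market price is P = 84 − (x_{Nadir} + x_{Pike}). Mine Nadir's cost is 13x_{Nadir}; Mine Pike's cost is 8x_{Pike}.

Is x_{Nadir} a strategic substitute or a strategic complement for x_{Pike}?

strategic substitutes

Mine Nadir's profit: π = x_{Nadir}(84 − (x_{Nadir} + x_{Pike})) − 13x_{Nadir}.
∂π/∂x_{Nadir} = 71 − 2x_{Nadir} − x_{Pike} = 0, so x_{Nadir} = 35.5 − 0.5x_{Pike}.
The best-response slope dx_{Nadir}/dx_{Pike} = −0.5 < 0: the reaction function is downward-sloping, so the choices are strategic substitutes.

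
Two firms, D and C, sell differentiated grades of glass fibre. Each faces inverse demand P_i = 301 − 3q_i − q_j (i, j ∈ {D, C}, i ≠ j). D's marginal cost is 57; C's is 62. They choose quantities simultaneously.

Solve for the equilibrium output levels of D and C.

35, 34

Firm D's profit: π = q_D(301 − 3q_D − q_C) − 57q_D.
∂π/∂q_D = 244 − 6q_D − q_C = 0 ⇒ q_D = 122/3 − (1/6)q_C.
Similarly q_C = 239/6 − (1/6)q_D.
Plugging q_C into D's best response: q_D = 122/3 − (1/6)(239/6 − (1/6)q_D) ⇒ (35/36)q_D = 1225/36, so q_D = 35.
Then q_C = 239/6 − (1/6)·35 = 34.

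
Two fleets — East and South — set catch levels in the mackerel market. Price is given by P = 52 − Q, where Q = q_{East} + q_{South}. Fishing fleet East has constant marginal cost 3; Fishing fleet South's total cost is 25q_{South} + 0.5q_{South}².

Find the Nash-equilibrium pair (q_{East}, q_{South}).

24, 1

Fishing fleet East's profit: π = q_{East}(52 − (q_{East} + q_{South})) − 3q_{East}.
∂π/∂q_{East} = 49 − 2q_{East} − q_{South} = 0, so q_{East} = 24.5 − 0.5q_{South}.
For South: ∂π/∂q_{South} = 27 − 3q_{South} − q_{East} = 0 ⇒ q_{South} = 9 − (1/3)q_{East}.
Solving the two reaction functions simultaneously: (1 − (−0.5)(−1/3))q_{East} = 24.5 − 0.5·9, so (5/6)q_{East} = 20 and q_{East} = 24.
Then q_{South} = 9 − (1/3)·24 = 1.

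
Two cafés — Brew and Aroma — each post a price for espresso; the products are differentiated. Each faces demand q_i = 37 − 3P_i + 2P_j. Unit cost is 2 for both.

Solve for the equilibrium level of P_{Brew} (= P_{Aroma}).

10.75

Brew's profit: π = (P_{Brew} − 2)(37 − 3P_{Brew} + 2P_{Aroma}).
∂π/∂P_{Brew} = 43 − 6P_{Brew} + 2P_{Aroma} = 0 ⇒ P_{Brew} = 43/6 + (1/3)P_{Aroma}.
Setting P_{Brew} = P_{Aroma} in the reaction function: P_{Brew} = 43/6 + (1/3)P_{Brew}, so P_{Brew} = (43/6) / (2/3) = 10.75.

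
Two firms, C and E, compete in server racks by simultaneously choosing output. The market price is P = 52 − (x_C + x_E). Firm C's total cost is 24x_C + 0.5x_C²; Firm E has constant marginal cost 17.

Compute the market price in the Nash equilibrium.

32.4

Firm C's profit: π = x_C(52 − (x_C + x_E)) − 24x_C − 0.5x_C².
∂π/∂x_C = 28 − 3x_C − x_E = 0, so x_C = 28/3 − (1/3)x_E.
For E: ∂π/∂x_E = 35 − 2x_E − x_C = 0 ⇒ x_E = 17.5 − 0.5x_C.
Solving the two reaction functions simultaneously: (1 − (−1/3)(−0.5))x_C = 28/3 − (1/3)·17.5, so (5/6)x_C = 3.5 and x_C = 4.2.
Then x_E = 17.5 − 0.5·4.2 = 15.4.
Equilibrium price: P = 52 − 19.6 = 32.4.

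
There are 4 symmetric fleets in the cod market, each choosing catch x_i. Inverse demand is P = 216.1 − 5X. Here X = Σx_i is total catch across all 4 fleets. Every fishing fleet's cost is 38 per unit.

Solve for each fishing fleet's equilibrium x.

7.124

A representative fishing fleet's profit is π_i = x_i(216.1 − 5X) − 38x_i, with X = x_i + Σ_{j≠i} x_j.
First-order condition: 178.1 − 10x_i − 5Σ_{j≠i} x_j = 0.
Imposing symmetry (x_j = x for all j) turns Σ_{j≠i} x_j into 3x, so 178.1 = 25x and x = 7.124.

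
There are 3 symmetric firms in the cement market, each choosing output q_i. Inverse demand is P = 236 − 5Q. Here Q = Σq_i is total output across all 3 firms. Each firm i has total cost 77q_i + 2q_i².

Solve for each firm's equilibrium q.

A representative firm's profit is π_i = q_i(236 − 5Q) − 77q_i − 2q_i², with Q = q_i + Σ_{j≠i} q_j.
First-order condition: 159 − 14q_i − 5Σ_{j≠i} q_j = 0.
In a symmetric equilibrium every firm chooses the same q, so Σ_{j≠i} q_j = 2q. The condition becomes 159 − 24q = 0, giving q = 159/24 = 6.625.

6.625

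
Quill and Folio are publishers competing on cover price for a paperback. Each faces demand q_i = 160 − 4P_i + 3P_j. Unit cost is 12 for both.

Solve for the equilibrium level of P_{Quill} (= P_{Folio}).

Quill's profit: π = (P_{Quill} − 12)(160 − 4P_{Quill} + 3P_{Folio}).
∂π/∂P_{Quill} = 208 − 8P_{Quill} + 3P_{Folio} = 0 ⇒ P_{Quill} = 26 + 0.375P_{Folio}.
By symmetry P_{Folio} = P_{Quill}; substituting into the reaction function, 0.625P_{Quill} = 26 and P_{Quill} = 41.6.

41.6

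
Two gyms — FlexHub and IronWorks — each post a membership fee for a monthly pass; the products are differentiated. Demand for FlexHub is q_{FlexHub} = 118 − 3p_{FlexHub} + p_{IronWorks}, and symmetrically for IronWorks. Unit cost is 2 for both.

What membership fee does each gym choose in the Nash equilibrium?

FlexHub's profit: π = (p_{FlexHub} − 2)(118 − 3p_{FlexHub} + p_{IronWorks}).
∂π/∂p_{FlexHub} = 124 − 6p_{FlexHub} + p_{IronWorks} = 0 ⇒ p_{FlexHub} = 62/3 + (1/6)p_{IronWorks}.
The game is symmetric, so in equilibrium p_{IronWorks} = p_{FlexHub}: the reaction function gives (5/6)p_{FlexHub} = 62/3, hence p_{FlexHub} = 24.8.

24.8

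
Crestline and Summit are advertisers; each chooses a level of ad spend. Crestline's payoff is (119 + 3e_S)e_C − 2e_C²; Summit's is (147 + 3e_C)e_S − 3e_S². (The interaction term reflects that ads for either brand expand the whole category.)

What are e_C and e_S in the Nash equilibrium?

Expanding Crestline's payoff: 119e_C + 3e_Se_C − 2e_C².
∂π/∂e_C = 119 + 3e_S − 4e_C = 0, so e_C = 29.75 + 0.75e_S.
Likewise for Summit: e_S = 24.5 + 0.5e_C.
Solving the two reaction functions simultaneously: (1 − (0.75)(0.5))e_C = 29.75 + 0.75·24.5, so 0.625e_C = 48.125 and e_C = 77.
Then e_S = 24.5 + 0.5·77 = 63.

77, 63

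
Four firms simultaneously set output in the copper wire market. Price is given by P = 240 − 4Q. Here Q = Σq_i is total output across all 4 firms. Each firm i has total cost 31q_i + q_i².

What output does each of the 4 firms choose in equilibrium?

9.5

A representative firm's profit is π_i = q_i(240 − 4Q) − 31q_i − q_i², with Q = q_i + Σ_{j≠i} q_j.
First-order condition: 209 − 10q_i − 4Σ_{j≠i} q_j = 0.
With identical firms, set every q_j = q: then 209 − 10q − 12q = 0, i.e. q = 209/22 = 9.5.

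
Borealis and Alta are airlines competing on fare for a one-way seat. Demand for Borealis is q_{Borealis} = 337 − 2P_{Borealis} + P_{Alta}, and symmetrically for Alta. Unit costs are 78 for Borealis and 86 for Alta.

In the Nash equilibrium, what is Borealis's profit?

Borealis's profit: π = (P_{Borealis} − 78)(337 − 2P_{Borealis} + P_{Alta}).
∂π/∂P_{Borealis} = 493 − 4P_{Borealis} + P_{Alta} = 0 ⇒ P_{Borealis} = 123.25 + 0.25P_{Alta}.
Similarly P_{Alta} = 127.25 + 0.25P_{Borealis}.
Solving the two reaction functions simultaneously: (1 − (0.25)(0.25))P_{Borealis} = 123.25 + 0.25·127.25, so 0.9375P_{Borealis} = 155.0625 and P_{Borealis} = 165.4.
Then P_{Alta} = 127.25 + 0.25·165.4 = 168.6.
q_{Borealis} = 337 − 2·165.4 + 168.6 = 174.8.
Profit = (165.4 − 78)·174.8 = 15277.52.

15277.52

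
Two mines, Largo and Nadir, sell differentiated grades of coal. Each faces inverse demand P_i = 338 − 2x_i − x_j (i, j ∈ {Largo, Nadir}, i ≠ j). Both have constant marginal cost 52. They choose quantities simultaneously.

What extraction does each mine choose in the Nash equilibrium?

Mine Largo's profit: π = x_{Largo}(338 − 2x_{Largo} − x_{Nadir}) − 52x_{Largo}.
∂π/∂x_{Largo} = 286 − 4x_{Largo} − x_{Nadir} = 0 ⇒ x_{Largo} = 71.5 − 0.25x_{Nadir}.
The game is symmetric, so in equilibrium x_{Nadir} = x_{Largo}: the reaction function gives 1.25x_{Largo} = 71.5, hence x_{Largo} = 57.2.

57.2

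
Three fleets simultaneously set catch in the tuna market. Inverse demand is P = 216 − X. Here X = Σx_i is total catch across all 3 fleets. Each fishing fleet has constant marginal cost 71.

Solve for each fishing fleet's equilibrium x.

A representative fishing fleet's profit is π_i = x_i(216 − X) − 71x_i, with X = x_i + Σ_{j≠i} x_j.
First-order condition: 145 − 2x_i − Σ_{j≠i} x_j = 0.
Imposing symmetry (x_j = x for all j) turns Σ_{j≠i} x_j into 2x, so 145 = 4x and x = 36.25.

36.25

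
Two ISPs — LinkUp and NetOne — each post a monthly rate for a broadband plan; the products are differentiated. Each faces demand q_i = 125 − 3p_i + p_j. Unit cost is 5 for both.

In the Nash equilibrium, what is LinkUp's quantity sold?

69

LinkUp's profit: π = (p_{LinkUp} − 5)(125 − 3p_{LinkUp} + p_{NetOne}).
∂π/∂p_{LinkUp} = 140 − 6p_{LinkUp} + p_{NetOne} = 0 ⇒ p_{LinkUp} = 70/3 + (1/6)p_{NetOne}.
The game is symmetric, so in equilibrium p_{NetOne} = p_{LinkUp}: the reaction function gives (5/6)p_{LinkUp} = 70/3, hence p_{LinkUp} = 28.
q_{LinkUp} = 125 − 3·28 + 28 = 69.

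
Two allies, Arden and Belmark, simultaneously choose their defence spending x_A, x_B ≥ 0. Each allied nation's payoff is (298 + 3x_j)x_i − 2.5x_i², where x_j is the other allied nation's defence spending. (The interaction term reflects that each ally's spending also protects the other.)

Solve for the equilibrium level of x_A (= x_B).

Arden's payoff is (298 + 3x_B)x_A − 2.5x_A².
∂π/∂x_A = 298 + 3x_B − 5x_A = 0, so x_A = 59.6 + 0.6x_B.
By symmetry x_B = x_A; substituting into the reaction function, 0.4x_A = 59.6 and x_A = 149.

149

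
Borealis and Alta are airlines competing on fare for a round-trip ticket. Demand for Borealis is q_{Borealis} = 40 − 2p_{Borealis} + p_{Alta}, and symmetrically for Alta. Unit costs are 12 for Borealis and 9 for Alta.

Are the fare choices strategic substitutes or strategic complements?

strategic complements

Borealis's profit: π = (p_{Borealis} − 12)(40 − 2p_{Borealis} + p_{Alta}).
∂π/∂p_{Borealis} = 64 − 4p_{Borealis} + p_{Alta} = 0 ⇒ p_{Borealis} = 16 + 0.25p_{Alta}.
The best-response slope dp_{Borealis}/dp_{Alta} = 0.25 > 0: the reaction function is upward-sloping, so the choices are strategic complements.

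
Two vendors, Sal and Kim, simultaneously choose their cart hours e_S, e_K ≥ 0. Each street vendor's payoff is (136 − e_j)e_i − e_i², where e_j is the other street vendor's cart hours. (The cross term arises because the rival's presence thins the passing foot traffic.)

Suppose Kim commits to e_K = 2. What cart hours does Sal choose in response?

Sal's payoff is (136 − e_K)e_S − e_S².
∂π/∂e_S = 136 − e_K − 2e_S = 0, so e_S = 68 − 0.5e_K.
At e_K = 2: e_S = 68 − 0.5·2 = 67.

67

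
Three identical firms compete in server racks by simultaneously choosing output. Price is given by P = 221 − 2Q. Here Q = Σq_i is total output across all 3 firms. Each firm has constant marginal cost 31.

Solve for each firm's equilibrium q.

23.75

A representative firm's profit is π_i = q_i(221 − 2Q) − 31q_i, with Q = q_i + Σ_{j≠i} q_j.
First-order condition: 190 − 4q_i − 2Σ_{j≠i} q_j = 0.
Imposing symmetry (q_j = q for all j) turns Σ_{j≠i} q_j into 2q, so 190 = 8q and q = 23.75.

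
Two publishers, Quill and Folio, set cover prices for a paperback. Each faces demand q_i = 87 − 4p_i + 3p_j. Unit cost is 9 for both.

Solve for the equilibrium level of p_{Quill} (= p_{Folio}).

Quill's profit: π = (p_{Quill} − 9)(87 − 4p_{Quill} + 3p_{Folio}).
∂π/∂p_{Quill} = 123 − 8p_{Quill} + 3p_{Folio} = 0 ⇒ p_{Quill} = 15.375 + 0.375p_{Folio}.
The game is symmetric, so in equilibrium p_{Folio} = p_{Quill}: the reaction function gives 0.625p_{Quill} = 15.375, hence p_{Quill} = 24.6.

24.6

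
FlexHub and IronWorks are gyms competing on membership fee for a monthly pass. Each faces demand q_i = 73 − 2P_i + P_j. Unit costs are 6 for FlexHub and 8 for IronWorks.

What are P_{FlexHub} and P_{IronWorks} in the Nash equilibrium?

FlexHub's profit: π = (P_{FlexHub} − 6)(73 − 2P_{FlexHub} + P_{IronWorks}).
∂π/∂P_{FlexHub} = 85 − 4P_{FlexHub} + P_{IronWorks} = 0 ⇒ P_{FlexHub} = 21.25 + 0.25P_{IronWorks}.
Similarly P_{IronWorks} = 22.25 + 0.25P_{FlexHub}.
Plugging P_{IronWorks} into FlexHub's best response: P_{FlexHub} = 21.25 + 0.25(22.25 + 0.25P_{FlexHub}) ⇒ 0.9375P_{FlexHub} = 26.8125, so P_{FlexHub} = 28.6.
Then P_{IronWorks} = 22.25 + 0.25·28.6 = 29.4.

28.6, 29.4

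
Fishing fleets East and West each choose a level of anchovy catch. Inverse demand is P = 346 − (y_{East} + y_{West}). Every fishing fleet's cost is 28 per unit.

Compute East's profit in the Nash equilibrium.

Fishing fleet East's profit: π = y_{East}(346 − (y_{East} + y_{West})) − 28y_{East}.
∂π/∂y_{East} = 318 − 2y_{East} − y_{West} = 0, so y_{East} = 159 − 0.5y_{West}.
By symmetry y_{West} = y_{East}; substituting into the reaction function, 1.5y_{East} = 159 and y_{East} = 106.
Price P = 346 − 212 = 134.
East's profit: (134 − 28)·106 = 11236.

11236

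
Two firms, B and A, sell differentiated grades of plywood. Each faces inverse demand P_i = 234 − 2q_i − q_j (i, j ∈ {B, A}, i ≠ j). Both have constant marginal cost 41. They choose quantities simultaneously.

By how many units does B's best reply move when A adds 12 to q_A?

-3

Firm B's profit: π = q_B(234 − 2q_B − q_A) − 41q_B.
∂π/∂q_B = 193 − 4q_B − q_A = 0 ⇒ q_B = 48.25 − 0.25q_A.
The reaction-function slope is −0.25, so a 12-unit rise in q_A moves q_B by −0.25 × 12 = −3. B's best response falls — the actions are strategic substitutes.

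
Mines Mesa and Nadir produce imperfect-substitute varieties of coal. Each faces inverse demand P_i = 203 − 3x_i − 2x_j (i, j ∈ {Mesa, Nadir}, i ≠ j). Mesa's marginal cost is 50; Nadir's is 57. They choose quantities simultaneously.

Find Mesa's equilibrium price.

108.6875

Mine Mesa's profit: π = x_{Mesa}(203 − 3x_{Mesa} − 2x_{Nadir}) − 50x_{Mesa}.
∂π/∂x_{Mesa} = 153 − 6x_{Mesa} − 2x_{Nadir} = 0 ⇒ x_{Mesa} = 25.5 − (1/3)x_{Nadir}.
Similarly x_{Nadir} = 73/3 − (1/3)x_{Mesa}.
Solving the two reaction functions simultaneously: (1 − (−1/3)(−1/3))x_{Mesa} = 25.5 − (1/3)·(73/3), so (8/9)x_{Mesa} = 313/18 and x_{Mesa} = 19.5625.
Then x_{Nadir} = 73/3 − (1/3)·19.5625 = 17.8125.
P_{Mesa} = 203 − 3·19.5625 − 2·17.8125 = 108.6875.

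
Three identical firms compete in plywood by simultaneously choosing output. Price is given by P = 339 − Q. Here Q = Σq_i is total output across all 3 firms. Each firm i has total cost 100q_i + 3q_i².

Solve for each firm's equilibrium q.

23.9

A representative firm's profit is π_i = q_i(339 − Q) − 100q_i − 3q_i², with Q = q_i + Σ_{j≠i} q_j.
First-order condition: 239 − 8q_i − Σ_{j≠i} q_j = 0.
With identical firms, set every q_j = q: then 239 − 8q − 2q = 0, i.e. q = 239/10 = 23.9.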